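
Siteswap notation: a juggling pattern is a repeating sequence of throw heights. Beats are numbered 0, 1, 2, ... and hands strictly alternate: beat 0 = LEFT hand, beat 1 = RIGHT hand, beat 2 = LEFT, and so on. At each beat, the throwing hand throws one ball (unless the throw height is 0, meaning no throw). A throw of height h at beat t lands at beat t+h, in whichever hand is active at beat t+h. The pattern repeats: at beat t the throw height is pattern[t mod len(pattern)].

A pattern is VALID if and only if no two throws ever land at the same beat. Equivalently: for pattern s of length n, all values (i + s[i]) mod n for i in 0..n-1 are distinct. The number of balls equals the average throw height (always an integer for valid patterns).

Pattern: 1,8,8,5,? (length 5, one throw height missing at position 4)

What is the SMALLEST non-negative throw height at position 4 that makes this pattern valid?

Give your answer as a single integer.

Answer: 3

Derivation:
i=0: (0 + 1) mod 5 = 1
i=1: (1 + 8) mod 5 = 4
i=2: (2 + 8) mod 5 = 0
i=3: (3 + 5) mod 5 = 3
i=4: s[i]=? (unknown)
Known residues: [0, 1, 3, 4]; need a permutation of 0..4, so missing residue r = 2
Need (4 + s) mod 5 = 2; smallest s = (2 - 4) mod 5 = 3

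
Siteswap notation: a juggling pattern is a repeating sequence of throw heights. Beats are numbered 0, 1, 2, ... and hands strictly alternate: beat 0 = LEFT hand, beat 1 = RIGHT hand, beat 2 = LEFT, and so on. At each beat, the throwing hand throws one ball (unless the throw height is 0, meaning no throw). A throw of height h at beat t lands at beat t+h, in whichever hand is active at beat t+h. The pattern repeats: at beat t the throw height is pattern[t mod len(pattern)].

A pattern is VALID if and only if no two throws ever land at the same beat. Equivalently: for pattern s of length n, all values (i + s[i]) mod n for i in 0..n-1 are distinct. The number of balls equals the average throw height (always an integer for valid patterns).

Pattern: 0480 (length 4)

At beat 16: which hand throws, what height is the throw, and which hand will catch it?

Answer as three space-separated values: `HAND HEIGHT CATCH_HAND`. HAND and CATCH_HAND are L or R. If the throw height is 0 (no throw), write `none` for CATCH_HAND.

Answer: L 0 none

Derivation:
Beat 16: 16 mod 2 = 0, so hand = L
Throw height = pattern[16 mod 4] = pattern[0] = 0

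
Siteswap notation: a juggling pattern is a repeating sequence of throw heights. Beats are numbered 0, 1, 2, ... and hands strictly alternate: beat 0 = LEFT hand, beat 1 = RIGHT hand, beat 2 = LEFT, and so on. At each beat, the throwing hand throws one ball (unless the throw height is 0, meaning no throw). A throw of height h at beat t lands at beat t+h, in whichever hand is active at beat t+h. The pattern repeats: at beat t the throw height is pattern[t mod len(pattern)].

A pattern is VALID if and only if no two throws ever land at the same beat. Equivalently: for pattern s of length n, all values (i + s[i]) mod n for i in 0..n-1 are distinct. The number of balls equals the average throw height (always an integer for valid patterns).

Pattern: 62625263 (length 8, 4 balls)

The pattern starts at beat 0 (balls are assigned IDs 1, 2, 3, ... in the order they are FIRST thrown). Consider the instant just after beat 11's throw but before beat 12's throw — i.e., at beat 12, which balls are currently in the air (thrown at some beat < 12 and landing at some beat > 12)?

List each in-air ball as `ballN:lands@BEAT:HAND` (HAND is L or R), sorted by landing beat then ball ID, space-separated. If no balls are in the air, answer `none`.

Beat 0 (L): throw ball1 h=6 -> lands@6:L; in-air after throw: [b1@6:L]
Beat 1 (R): throw ball2 h=2 -> lands@3:R; in-air after throw: [b2@3:R b1@6:L]
Beat 2 (L): throw ball3 h=6 -> lands@8:L; in-air after throw: [b2@3:R b1@6:L b3@8:L]
Beat 3 (R): throw ball2 h=2 -> lands@5:R; in-air after throw: [b2@5:R b1@6:L b3@8:L]
Beat 4 (L): throw ball4 h=5 -> lands@9:R; in-air after throw: [b2@5:R b1@6:L b3@8:L b4@9:R]
Beat 5 (R): throw ball2 h=2 -> lands@7:R; in-air after throw: [b1@6:L b2@7:R b3@8:L b4@9:R]
Beat 6 (L): throw ball1 h=6 -> lands@12:L; in-air after throw: [b2@7:R b3@8:L b4@9:R b1@12:L]
Beat 7 (R): throw ball2 h=3 -> lands@10:L; in-air after throw: [b3@8:L b4@9:R b2@10:L b1@12:L]
Beat 8 (L): throw ball3 h=6 -> lands@14:L; in-air after throw: [b4@9:R b2@10:L b1@12:L b3@14:L]
Beat 9 (R): throw ball4 h=2 -> lands@11:R; in-air after throw: [b2@10:L b4@11:R b1@12:L b3@14:L]
Beat 10 (L): throw ball2 h=6 -> lands@16:L; in-air after throw: [b4@11:R b1@12:L b3@14:L b2@16:L]
Beat 11 (R): throw ball4 h=2 -> lands@13:R; in-air after throw: [b1@12:L b4@13:R b3@14:L b2@16:L]
Beat 12 (L): throw ball1 h=5 -> lands@17:R; in-air after throw: [b4@13:R b3@14:L b2@16:L b1@17:R]

Answer: ball4:lands@13:R ball3:lands@14:L ball2:lands@16:L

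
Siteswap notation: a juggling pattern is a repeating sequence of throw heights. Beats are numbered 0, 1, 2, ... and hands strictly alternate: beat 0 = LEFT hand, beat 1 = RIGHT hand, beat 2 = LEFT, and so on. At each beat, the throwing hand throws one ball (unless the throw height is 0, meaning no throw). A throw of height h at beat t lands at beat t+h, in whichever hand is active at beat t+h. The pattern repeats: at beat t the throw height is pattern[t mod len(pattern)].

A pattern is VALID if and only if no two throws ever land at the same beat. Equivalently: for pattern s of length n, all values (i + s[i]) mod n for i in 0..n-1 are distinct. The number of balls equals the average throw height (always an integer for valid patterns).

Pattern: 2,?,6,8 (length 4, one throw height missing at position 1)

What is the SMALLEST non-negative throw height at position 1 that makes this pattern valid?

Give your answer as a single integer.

i=0: (0 + 2) mod 4 = 2
i=1: s[i]=? (unknown)
i=2: (2 + 6) mod 4 = 0
i=3: (3 + 8) mod 4 = 3
Known residues: [0, 2, 3]; need a permutation of 0..3, so missing residue r = 1
Need (1 + s) mod 4 = 1; smallest s = (1 - 1) mod 4 = 0

Answer: 0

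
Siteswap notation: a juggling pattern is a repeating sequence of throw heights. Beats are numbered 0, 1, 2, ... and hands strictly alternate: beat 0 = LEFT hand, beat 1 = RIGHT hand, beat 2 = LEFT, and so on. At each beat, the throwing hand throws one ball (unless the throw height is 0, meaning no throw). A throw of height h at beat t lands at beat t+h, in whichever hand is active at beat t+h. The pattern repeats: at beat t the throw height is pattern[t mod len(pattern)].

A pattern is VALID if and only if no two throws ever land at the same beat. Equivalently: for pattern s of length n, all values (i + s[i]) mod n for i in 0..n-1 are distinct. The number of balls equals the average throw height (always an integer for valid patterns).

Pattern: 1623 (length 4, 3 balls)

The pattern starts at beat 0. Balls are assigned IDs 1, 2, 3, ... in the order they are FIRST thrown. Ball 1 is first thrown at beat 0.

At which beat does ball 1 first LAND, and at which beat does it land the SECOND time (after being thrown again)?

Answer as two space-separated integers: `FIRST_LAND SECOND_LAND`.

Answer: 1 7

Derivation:
Beat 0 (L): throw ball1 h=1 -> lands@1:R; in-air after throw: [b1@1:R]
Beat 1 (R): throw ball1 h=6 -> lands@7:R; in-air after throw: [b1@7:R]
Beat 2 (L): throw ball2 h=2 -> lands@4:L; in-air after throw: [b2@4:L b1@7:R]
Beat 3 (R): throw ball3 h=3 -> lands@6:L; in-air after throw: [b2@4:L b3@6:L b1@7:R]
Beat 4 (L): throw ball2 h=1 -> lands@5:R; in-air after throw: [b2@5:R b3@6:L b1@7:R]
Beat 5 (R): throw ball2 h=6 -> lands@11:R; in-air after throw: [b3@6:L b1@7:R b2@11:R]
Beat 6 (L): throw ball3 h=2 -> lands@8:L; in-air after throw: [b1@7:R b3@8:L b2@11:R]
Beat 7 (R): throw ball1 h=3 -> lands@10:L; in-air after throw: [b3@8:L b1@10:L b2@11:R]
Ball 1: thrown@0 h=1 -> first land @1; rethrown@1 h=6 -> second land @7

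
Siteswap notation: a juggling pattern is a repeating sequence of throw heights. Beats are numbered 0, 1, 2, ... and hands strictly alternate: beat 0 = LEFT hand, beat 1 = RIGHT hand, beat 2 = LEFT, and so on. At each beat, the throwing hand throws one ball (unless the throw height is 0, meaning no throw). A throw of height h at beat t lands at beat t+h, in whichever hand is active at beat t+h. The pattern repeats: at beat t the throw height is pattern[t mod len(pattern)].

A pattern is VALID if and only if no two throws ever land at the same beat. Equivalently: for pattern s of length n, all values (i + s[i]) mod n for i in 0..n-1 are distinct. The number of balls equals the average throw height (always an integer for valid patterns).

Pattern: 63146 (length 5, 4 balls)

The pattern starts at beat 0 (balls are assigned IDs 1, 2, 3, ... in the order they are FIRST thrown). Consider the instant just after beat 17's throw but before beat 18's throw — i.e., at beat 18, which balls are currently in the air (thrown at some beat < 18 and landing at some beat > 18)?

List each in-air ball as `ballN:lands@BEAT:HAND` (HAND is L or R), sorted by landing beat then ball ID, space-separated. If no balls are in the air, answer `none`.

Answer: ball2:lands@19:R ball4:lands@20:L ball1:lands@21:R

Derivation:
Beat 0 (L): throw ball1 h=6 -> lands@6:L; in-air after throw: [b1@6:L]
Beat 1 (R): throw ball2 h=3 -> lands@4:L; in-air after throw: [b2@4:L b1@6:L]
Beat 2 (L): throw ball3 h=1 -> lands@3:R; in-air after throw: [b3@3:R b2@4:L b1@6:L]
Beat 3 (R): throw ball3 h=4 -> lands@7:R; in-air after throw: [b2@4:L b1@6:L b3@7:R]
Beat 4 (L): throw ball2 h=6 -> lands@10:L; in-air after throw: [b1@6:L b3@7:R b2@10:L]
Beat 5 (R): throw ball4 h=6 -> lands@11:R; in-air after throw: [b1@6:L b3@7:R b2@10:L b4@11:R]
Beat 6 (L): throw ball1 h=3 -> lands@9:R; in-air after throw: [b3@7:R b1@9:R b2@10:L b4@11:R]
Beat 7 (R): throw ball3 h=1 -> lands@8:L; in-air after throw: [b3@8:L b1@9:R b2@10:L b4@11:R]
Beat 8 (L): throw ball3 h=4 -> lands@12:L; in-air after throw: [b1@9:R b2@10:L b4@11:R b3@12:L]
Beat 9 (R): throw ball1 h=6 -> lands@15:R; in-air after throw: [b2@10:L b4@11:R b3@12:L b1@15:R]
Beat 10 (L): throw ball2 h=6 -> lands@16:L; in-air after throw: [b4@11:R b3@12:L b1@15:R b2@16:L]
Beat 11 (R): throw ball4 h=3 -> lands@14:L; in-air after throw: [b3@12:L b4@14:L b1@15:R b2@16:L]
Beat 12 (L): throw ball3 h=1 -> lands@13:R; in-air after throw: [b3@13:R b4@14:L b1@15:R b2@16:L]
Beat 13 (R): throw ball3 h=4 -> lands@17:R; in-air after throw: [b4@14:L b1@15:R b2@16:L b3@17:R]
Beat 14 (L): throw ball4 h=6 -> lands@20:L; in-air after throw: [b1@15:R b2@16:L b3@17:R b4@20:L]
Beat 15 (R): throw ball1 h=6 -> lands@21:R; in-air after throw: [b2@16:L b3@17:R b4@20:L b1@21:R]
Beat 16 (L): throw ball2 h=3 -> lands@19:R; in-air after throw: [b3@17:R b2@19:R b4@20:L b1@21:R]
Beat 17 (R): throw ball3 h=1 -> lands@18:L; in-air after throw: [b3@18:L b2@19:R b4@20:L b1@21:R]
Beat 18 (L): throw ball3 h=4 -> lands@22:L; in-air after throw: [b2@19:R b4@20:L b1@21:R b3@22:L]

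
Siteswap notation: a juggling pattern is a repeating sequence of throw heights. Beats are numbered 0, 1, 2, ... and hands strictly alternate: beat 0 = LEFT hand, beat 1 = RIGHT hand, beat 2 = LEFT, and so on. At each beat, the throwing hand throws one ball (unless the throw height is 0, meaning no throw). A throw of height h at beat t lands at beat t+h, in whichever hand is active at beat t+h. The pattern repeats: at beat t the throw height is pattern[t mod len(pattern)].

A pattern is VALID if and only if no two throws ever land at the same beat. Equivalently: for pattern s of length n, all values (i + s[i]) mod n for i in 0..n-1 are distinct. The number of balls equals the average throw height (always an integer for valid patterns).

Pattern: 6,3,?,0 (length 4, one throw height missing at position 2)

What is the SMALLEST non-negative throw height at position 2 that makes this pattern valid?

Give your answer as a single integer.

Answer: 3

Derivation:
i=0: (0 + 6) mod 4 = 2
i=1: (1 + 3) mod 4 = 0
i=2: s[i]=? (unknown)
i=3: (3 + 0) mod 4 = 3
Known residues: [0, 2, 3]; need a permutation of 0..3, so missing residue r = 1
Need (2 + s) mod 4 = 1; smallest s = (1 - 2) mod 4 = 3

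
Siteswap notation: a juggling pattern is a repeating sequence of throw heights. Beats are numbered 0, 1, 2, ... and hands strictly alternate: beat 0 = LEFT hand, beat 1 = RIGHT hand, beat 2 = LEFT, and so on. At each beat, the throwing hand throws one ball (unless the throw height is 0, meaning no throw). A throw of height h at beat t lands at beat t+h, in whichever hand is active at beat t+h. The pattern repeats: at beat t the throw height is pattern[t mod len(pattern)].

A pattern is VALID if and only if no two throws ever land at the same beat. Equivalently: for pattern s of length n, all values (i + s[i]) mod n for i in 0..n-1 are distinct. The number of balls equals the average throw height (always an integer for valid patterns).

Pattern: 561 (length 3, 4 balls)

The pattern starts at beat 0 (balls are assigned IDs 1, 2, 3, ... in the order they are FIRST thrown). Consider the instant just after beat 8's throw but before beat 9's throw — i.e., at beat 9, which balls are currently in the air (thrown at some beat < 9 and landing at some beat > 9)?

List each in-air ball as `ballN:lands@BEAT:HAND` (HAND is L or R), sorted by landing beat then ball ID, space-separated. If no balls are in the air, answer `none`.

Beat 0 (L): throw ball1 h=5 -> lands@5:R; in-air after throw: [b1@5:R]
Beat 1 (R): throw ball2 h=6 -> lands@7:R; in-air after throw: [b1@5:R b2@7:R]
Beat 2 (L): throw ball3 h=1 -> lands@3:R; in-air after throw: [b3@3:R b1@5:R b2@7:R]
Beat 3 (R): throw ball3 h=5 -> lands@8:L; in-air after throw: [b1@5:R b2@7:R b3@8:L]
Beat 4 (L): throw ball4 h=6 -> lands@10:L; in-air after throw: [b1@5:R b2@7:R b3@8:L b4@10:L]
Beat 5 (R): throw ball1 h=1 -> lands@6:L; in-air after throw: [b1@6:L b2@7:R b3@8:L b4@10:L]
Beat 6 (L): throw ball1 h=5 -> lands@11:R; in-air after throw: [b2@7:R b3@8:L b4@10:L b1@11:R]
Beat 7 (R): throw ball2 h=6 -> lands@13:R; in-air after throw: [b3@8:L b4@10:L b1@11:R b2@13:R]
Beat 8 (L): throw ball3 h=1 -> lands@9:R; in-air after throw: [b3@9:R b4@10:L b1@11:R b2@13:R]
Beat 9 (R): throw ball3 h=5 -> lands@14:L; in-air after throw: [b4@10:L b1@11:R b2@13:R b3@14:L]

Answer: ball4:lands@10:L ball1:lands@11:R ball2:lands@13:R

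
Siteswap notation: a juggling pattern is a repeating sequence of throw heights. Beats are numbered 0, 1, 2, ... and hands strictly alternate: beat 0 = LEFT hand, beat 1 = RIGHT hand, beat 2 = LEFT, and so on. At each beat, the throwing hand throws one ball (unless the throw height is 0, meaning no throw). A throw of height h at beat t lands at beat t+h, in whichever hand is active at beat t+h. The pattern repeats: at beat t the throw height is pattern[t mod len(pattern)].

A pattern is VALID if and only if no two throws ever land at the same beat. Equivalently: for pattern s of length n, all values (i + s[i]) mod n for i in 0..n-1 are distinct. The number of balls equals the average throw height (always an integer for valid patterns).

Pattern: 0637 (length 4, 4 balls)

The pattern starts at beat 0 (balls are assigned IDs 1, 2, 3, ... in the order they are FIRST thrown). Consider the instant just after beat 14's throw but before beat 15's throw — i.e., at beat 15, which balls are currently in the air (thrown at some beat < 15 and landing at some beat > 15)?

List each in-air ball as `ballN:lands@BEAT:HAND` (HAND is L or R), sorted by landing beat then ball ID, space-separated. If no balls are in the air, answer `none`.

Beat 1 (R): throw ball1 h=6 -> lands@7:R; in-air after throw: [b1@7:R]
Beat 2 (L): throw ball2 h=3 -> lands@5:R; in-air after throw: [b2@5:R b1@7:R]
Beat 3 (R): throw ball3 h=7 -> lands@10:L; in-air after throw: [b2@5:R b1@7:R b3@10:L]
Beat 5 (R): throw ball2 h=6 -> lands@11:R; in-air after throw: [b1@7:R b3@10:L b2@11:R]
Beat 6 (L): throw ball4 h=3 -> lands@9:R; in-air after throw: [b1@7:R b4@9:R b3@10:L b2@11:R]
Beat 7 (R): throw ball1 h=7 -> lands@14:L; in-air after throw: [b4@9:R b3@10:L b2@11:R b1@14:L]
Beat 9 (R): throw ball4 h=6 -> lands@15:R; in-air after throw: [b3@10:L b2@11:R b1@14:L b4@15:R]
Beat 10 (L): throw ball3 h=3 -> lands@13:R; in-air after throw: [b2@11:R b3@13:R b1@14:L b4@15:R]
Beat 11 (R): throw ball2 h=7 -> lands@18:L; in-air after throw: [b3@13:R b1@14:L b4@15:R b2@18:L]
Beat 13 (R): throw ball3 h=6 -> lands@19:R; in-air after throw: [b1@14:L b4@15:R b2@18:L b3@19:R]
Beat 14 (L): throw ball1 h=3 -> lands@17:R; in-air after throw: [b4@15:R b1@17:R b2@18:L b3@19:R]
Beat 15 (R): throw ball4 h=7 -> lands@22:L; in-air after throw: [b1@17:R b2@18:L b3@19:R b4@22:L]

Answer: ball1:lands@17:R ball2:lands@18:L ball3:lands@19:R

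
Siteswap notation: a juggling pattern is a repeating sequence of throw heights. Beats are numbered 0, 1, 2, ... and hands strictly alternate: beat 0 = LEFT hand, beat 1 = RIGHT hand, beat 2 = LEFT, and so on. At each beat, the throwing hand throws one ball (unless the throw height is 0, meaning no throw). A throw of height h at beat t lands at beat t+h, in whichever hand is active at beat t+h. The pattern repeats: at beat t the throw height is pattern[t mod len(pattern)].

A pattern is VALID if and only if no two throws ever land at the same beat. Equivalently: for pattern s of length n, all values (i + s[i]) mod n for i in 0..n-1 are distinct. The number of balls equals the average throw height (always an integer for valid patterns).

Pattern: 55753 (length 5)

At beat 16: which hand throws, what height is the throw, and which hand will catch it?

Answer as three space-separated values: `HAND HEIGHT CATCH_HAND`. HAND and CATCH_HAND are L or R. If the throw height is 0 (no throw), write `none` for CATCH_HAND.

Answer: L 5 R

Derivation:
Beat 16: 16 mod 2 = 0, so hand = L
Throw height = pattern[16 mod 5] = pattern[1] = 5
Lands at beat 16+5=21, 21 mod 2 = 1, so catch hand = R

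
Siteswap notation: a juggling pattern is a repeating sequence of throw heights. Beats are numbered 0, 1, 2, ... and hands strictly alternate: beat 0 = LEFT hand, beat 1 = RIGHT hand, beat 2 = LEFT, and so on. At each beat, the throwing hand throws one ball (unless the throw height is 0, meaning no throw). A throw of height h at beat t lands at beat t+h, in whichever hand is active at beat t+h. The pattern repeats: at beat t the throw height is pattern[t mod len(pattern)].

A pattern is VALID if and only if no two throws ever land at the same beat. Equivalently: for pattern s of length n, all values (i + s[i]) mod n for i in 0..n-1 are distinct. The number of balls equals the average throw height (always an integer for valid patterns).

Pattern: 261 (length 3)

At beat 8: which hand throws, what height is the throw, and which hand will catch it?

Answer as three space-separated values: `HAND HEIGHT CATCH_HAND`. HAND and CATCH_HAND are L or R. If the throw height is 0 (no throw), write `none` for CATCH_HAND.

Beat 8: 8 mod 2 = 0, so hand = L
Throw height = pattern[8 mod 3] = pattern[2] = 1
Lands at beat 8+1=9, 9 mod 2 = 1, so catch hand = R

Answer: L 1 R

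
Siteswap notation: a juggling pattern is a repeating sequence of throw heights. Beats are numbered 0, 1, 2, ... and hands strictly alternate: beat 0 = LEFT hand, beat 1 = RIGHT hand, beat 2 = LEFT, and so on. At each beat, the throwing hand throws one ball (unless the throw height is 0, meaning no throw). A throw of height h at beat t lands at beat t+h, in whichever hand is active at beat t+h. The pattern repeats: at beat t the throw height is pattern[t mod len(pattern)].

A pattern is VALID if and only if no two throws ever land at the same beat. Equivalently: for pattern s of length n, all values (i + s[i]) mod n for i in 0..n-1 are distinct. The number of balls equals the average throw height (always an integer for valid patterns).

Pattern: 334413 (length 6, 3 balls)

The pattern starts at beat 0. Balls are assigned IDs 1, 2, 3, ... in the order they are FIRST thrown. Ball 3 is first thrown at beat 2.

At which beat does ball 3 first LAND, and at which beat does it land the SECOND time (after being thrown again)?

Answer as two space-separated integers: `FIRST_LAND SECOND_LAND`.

Answer: 6 9

Derivation:
Beat 0 (L): throw ball1 h=3 -> lands@3:R; in-air after throw: [b1@3:R]
Beat 1 (R): throw ball2 h=3 -> lands@4:L; in-air after throw: [b1@3:R b2@4:L]
Beat 2 (L): throw ball3 h=4 -> lands@6:L; in-air after throw: [b1@3:R b2@4:L b3@6:L]
Beat 3 (R): throw ball1 h=4 -> lands@7:R; in-air after throw: [b2@4:L b3@6:L b1@7:R]
Beat 4 (L): throw ball2 h=1 -> lands@5:R; in-air after throw: [b2@5:R b3@6:L b1@7:R]
Beat 5 (R): throw ball2 h=3 -> lands@8:L; in-air after throw: [b3@6:L b1@7:R b2@8:L]
Beat 6 (L): throw ball3 h=3 -> lands@9:R; in-air after throw: [b1@7:R b2@8:L b3@9:R]
Beat 7 (R): throw ball1 h=3 -> lands@10:L; in-air after throw: [b2@8:L b3@9:R b1@10:L]
Beat 8 (L): throw ball2 h=4 -> lands@12:L; in-air after throw: [b3@9:R b1@10:L b2@12:L]
Beat 9 (R): throw ball3 h=4 -> lands@13:R; in-air after throw: [b1@10:L b2@12:L b3@13:R]
Ball 3: thrown@2 h=4 -> first land @6; rethrown@6 h=3 -> second land @9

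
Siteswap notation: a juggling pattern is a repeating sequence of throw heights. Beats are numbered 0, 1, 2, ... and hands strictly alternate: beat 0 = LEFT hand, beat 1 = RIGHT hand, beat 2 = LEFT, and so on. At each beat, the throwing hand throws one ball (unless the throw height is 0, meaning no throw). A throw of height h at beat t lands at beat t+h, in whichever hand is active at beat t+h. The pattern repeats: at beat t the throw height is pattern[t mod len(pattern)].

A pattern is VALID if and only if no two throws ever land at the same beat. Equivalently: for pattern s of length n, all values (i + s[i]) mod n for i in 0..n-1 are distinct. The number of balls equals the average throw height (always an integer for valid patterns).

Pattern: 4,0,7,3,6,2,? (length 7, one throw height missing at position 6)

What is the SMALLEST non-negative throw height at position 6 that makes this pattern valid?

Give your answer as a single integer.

i=0: (0 + 4) mod 7 = 4
i=1: (1 + 0) mod 7 = 1
i=2: (2 + 7) mod 7 = 2
i=3: (3 + 3) mod 7 = 6
i=4: (4 + 6) mod 7 = 3
i=5: (5 + 2) mod 7 = 0
i=6: s[i]=? (unknown)
Known residues: [0, 1, 2, 3, 4, 6]; need a permutation of 0..6, so missing residue r = 5
Need (6 + s) mod 7 = 5; smallest s = (5 - 6) mod 7 = 6

Answer: 6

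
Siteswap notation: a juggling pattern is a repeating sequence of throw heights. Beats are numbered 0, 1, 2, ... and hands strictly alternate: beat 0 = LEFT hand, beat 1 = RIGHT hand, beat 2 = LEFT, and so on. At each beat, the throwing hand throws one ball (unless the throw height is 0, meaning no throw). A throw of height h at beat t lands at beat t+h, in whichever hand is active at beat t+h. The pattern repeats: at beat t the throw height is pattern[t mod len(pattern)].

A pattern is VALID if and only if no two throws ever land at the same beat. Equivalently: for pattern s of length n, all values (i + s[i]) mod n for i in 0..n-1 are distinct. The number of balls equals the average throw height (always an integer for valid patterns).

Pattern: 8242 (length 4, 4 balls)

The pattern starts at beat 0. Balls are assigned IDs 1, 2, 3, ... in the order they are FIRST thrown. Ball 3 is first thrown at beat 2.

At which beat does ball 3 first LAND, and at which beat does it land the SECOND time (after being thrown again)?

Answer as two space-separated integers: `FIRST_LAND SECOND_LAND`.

Answer: 6 10

Derivation:
Beat 0 (L): throw ball1 h=8 -> lands@8:L; in-air after throw: [b1@8:L]
Beat 1 (R): throw ball2 h=2 -> lands@3:R; in-air after throw: [b2@3:R b1@8:L]
Beat 2 (L): throw ball3 h=4 -> lands@6:L; in-air after throw: [b2@3:R b3@6:L b1@8:L]
Beat 3 (R): throw ball2 h=2 -> lands@5:R; in-air after throw: [b2@5:R b3@6:L b1@8:L]
Beat 4 (L): throw ball4 h=8 -> lands@12:L; in-air after throw: [b2@5:R b3@6:L b1@8:L b4@12:L]
Beat 5 (R): throw ball2 h=2 -> lands@7:R; in-air after throw: [b3@6:L b2@7:R b1@8:L b4@12:L]
Beat 6 (L): throw ball3 h=4 -> lands@10:L; in-air after throw: [b2@7:R b1@8:L b3@10:L b4@12:L]
Beat 7 (R): throw ball2 h=2 -> lands@9:R; in-air after throw: [b1@8:L b2@9:R b3@10:L b4@12:L]
Beat 8 (L): throw ball1 h=8 -> lands@16:L; in-air after throw: [b2@9:R b3@10:L b4@12:L b1@16:L]
Beat 9 (R): throw ball2 h=2 -> lands@11:R; in-air after throw: [b3@10:L b2@11:R b4@12:L b1@16:L]
Beat 10 (L): throw ball3 h=4 -> lands@14:L; in-air after throw: [b2@11:R b4@12:L b3@14:L b1@16:L]
Ball 3: thrown@2 h=4 -> first land @6; rethrown@6 h=4 -> second land @10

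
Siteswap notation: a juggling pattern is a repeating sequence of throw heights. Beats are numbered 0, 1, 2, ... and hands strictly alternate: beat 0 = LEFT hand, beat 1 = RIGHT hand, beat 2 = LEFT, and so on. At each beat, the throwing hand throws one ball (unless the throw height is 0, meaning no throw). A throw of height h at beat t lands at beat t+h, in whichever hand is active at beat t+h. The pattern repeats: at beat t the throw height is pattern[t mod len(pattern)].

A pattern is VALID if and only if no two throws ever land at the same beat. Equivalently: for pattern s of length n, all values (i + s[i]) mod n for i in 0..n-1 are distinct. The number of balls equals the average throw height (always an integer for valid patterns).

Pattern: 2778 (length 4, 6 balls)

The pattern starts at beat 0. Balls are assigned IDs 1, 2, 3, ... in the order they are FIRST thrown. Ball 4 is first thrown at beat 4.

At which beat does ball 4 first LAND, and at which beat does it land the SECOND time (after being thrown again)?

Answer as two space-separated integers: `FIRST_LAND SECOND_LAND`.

Answer: 6 13

Derivation:
Beat 0 (L): throw ball1 h=2 -> lands@2:L; in-air after throw: [b1@2:L]
Beat 1 (R): throw ball2 h=7 -> lands@8:L; in-air after throw: [b1@2:L b2@8:L]
Beat 2 (L): throw ball1 h=7 -> lands@9:R; in-air after throw: [b2@8:L b1@9:R]
Beat 3 (R): throw ball3 h=8 -> lands@11:R; in-air after throw: [b2@8:L b1@9:R b3@11:R]
Beat 4 (L): throw ball4 h=2 -> lands@6:L; in-air after throw: [b4@6:L b2@8:L b1@9:R b3@11:R]
Beat 5 (R): throw ball5 h=7 -> lands@12:L; in-air after throw: [b4@6:L b2@8:L b1@9:R b3@11:R b5@12:L]
Beat 6 (L): throw ball4 h=7 -> lands@13:R; in-air after throw: [b2@8:L b1@9:R b3@11:R b5@12:L b4@13:R]
Beat 7 (R): throw ball6 h=8 -> lands@15:R; in-air after throw: [b2@8:L b1@9:R b3@11:R b5@12:L b4@13:R b6@15:R]
Beat 8 (L): throw ball2 h=2 -> lands@10:L; in-air after throw: [b1@9:R b2@10:L b3@11:R b5@12:L b4@13:R b6@15:R]
Beat 9 (R): throw ball1 h=7 -> lands@16:L; in-air after throw: [b2@10:L b3@11:R b5@12:L b4@13:R b6@15:R b1@16:L]
Beat 10 (L): throw ball2 h=7 -> lands@17:R; in-air after throw: [b3@11:R b5@12:L b4@13:R b6@15:R b1@16:L b2@17:R]
Beat 11 (R): throw ball3 h=8 -> lands@19:R; in-air after throw: [b5@12:L b4@13:R b6@15:R b1@16:L b2@17:R b3@19:R]
Ball 4: thrown@4 h=2 -> first land @6; rethrown@6 h=7 -> second land @13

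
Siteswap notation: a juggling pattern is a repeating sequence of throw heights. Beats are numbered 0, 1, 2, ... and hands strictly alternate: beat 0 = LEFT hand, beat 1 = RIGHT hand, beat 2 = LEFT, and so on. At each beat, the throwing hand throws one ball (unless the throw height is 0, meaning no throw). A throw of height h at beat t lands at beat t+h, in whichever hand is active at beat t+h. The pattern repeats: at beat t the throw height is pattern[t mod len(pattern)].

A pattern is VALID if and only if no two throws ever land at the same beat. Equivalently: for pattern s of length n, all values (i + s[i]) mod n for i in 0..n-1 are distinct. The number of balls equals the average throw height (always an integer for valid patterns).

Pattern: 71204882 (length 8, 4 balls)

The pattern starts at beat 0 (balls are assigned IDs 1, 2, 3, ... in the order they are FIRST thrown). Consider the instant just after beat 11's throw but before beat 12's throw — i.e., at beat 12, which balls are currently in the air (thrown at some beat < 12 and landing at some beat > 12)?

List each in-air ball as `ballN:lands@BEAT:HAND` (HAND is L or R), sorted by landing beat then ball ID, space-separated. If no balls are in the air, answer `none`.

Beat 0 (L): throw ball1 h=7 -> lands@7:R; in-air after throw: [b1@7:R]
Beat 1 (R): throw ball2 h=1 -> lands@2:L; in-air after throw: [b2@2:L b1@7:R]
Beat 2 (L): throw ball2 h=2 -> lands@4:L; in-air after throw: [b2@4:L b1@7:R]
Beat 4 (L): throw ball2 h=4 -> lands@8:L; in-air after throw: [b1@7:R b2@8:L]
Beat 5 (R): throw ball3 h=8 -> lands@13:R; in-air after throw: [b1@7:R b2@8:L b3@13:R]
Beat 6 (L): throw ball4 h=8 -> lands@14:L; in-air after throw: [b1@7:R b2@8:L b3@13:R b4@14:L]
Beat 7 (R): throw ball1 h=2 -> lands@9:R; in-air after throw: [b2@8:L b1@9:R b3@13:R b4@14:L]
Beat 8 (L): throw ball2 h=7 -> lands@15:R; in-air after throw: [b1@9:R b3@13:R b4@14:L b2@15:R]
Beat 9 (R): throw ball1 h=1 -> lands@10:L; in-air after throw: [b1@10:L b3@13:R b4@14:L b2@15:R]
Beat 10 (L): throw ball1 h=2 -> lands@12:L; in-air after throw: [b1@12:L b3@13:R b4@14:L b2@15:R]
Beat 12 (L): throw ball1 h=4 -> lands@16:L; in-air after throw: [b3@13:R b4@14:L b2@15:R b1@16:L]

Answer: ball3:lands@13:R ball4:lands@14:L ball2:lands@15:R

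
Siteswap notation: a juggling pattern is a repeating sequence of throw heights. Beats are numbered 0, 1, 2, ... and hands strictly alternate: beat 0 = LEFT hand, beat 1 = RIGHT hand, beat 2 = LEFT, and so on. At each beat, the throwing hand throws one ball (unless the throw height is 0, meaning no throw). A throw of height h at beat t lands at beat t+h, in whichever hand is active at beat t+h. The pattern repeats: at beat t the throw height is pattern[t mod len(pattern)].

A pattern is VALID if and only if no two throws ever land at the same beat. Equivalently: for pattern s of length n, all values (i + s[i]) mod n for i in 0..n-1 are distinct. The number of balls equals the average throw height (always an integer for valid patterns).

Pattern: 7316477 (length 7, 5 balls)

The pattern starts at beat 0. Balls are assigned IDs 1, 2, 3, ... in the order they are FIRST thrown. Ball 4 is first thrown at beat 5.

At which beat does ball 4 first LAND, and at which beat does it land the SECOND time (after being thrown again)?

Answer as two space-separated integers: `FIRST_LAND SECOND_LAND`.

Answer: 12 19

Derivation:
Beat 0 (L): throw ball1 h=7 -> lands@7:R; in-air after throw: [b1@7:R]
Beat 1 (R): throw ball2 h=3 -> lands@4:L; in-air after throw: [b2@4:L b1@7:R]
Beat 2 (L): throw ball3 h=1 -> lands@3:R; in-air after throw: [b3@3:R b2@4:L b1@7:R]
Beat 3 (R): throw ball3 h=6 -> lands@9:R; in-air after throw: [b2@4:L b1@7:R b3@9:R]
Beat 4 (L): throw ball2 h=4 -> lands@8:L; in-air after throw: [b1@7:R b2@8:L b3@9:R]
Beat 5 (R): throw ball4 h=7 -> lands@12:L; in-air after throw: [b1@7:R b2@8:L b3@9:R b4@12:L]
Beat 6 (L): throw ball5 h=7 -> lands@13:R; in-air after throw: [b1@7:R b2@8:L b3@9:R b4@12:L b5@13:R]
Beat 7 (R): throw ball1 h=7 -> lands@14:L; in-air after throw: [b2@8:L b3@9:R b4@12:L b5@13:R b1@14:L]
Beat 8 (L): throw ball2 h=3 -> lands@11:R; in-air after throw: [b3@9:R b2@11:R b4@12:L b5@13:R b1@14:L]
Beat 9 (R): throw ball3 h=1 -> lands@10:L; in-air after throw: [b3@10:L b2@11:R b4@12:L b5@13:R b1@14:L]
Beat 10 (L): throw ball3 h=6 -> lands@16:L; in-air after throw: [b2@11:R b4@12:L b5@13:R b1@14:L b3@16:L]
Beat 11 (R): throw ball2 h=4 -> lands@15:R; in-air after throw: [b4@12:L b5@13:R b1@14:L b2@15:R b3@16:L]
Beat 12 (L): throw ball4 h=7 -> lands@19:R; in-air after throw: [b5@13:R b1@14:L b2@15:R b3@16:L b4@19:R]
Ball 4: thrown@5 h=7 -> first land @12; rethrown@12 h=7 -> second land @19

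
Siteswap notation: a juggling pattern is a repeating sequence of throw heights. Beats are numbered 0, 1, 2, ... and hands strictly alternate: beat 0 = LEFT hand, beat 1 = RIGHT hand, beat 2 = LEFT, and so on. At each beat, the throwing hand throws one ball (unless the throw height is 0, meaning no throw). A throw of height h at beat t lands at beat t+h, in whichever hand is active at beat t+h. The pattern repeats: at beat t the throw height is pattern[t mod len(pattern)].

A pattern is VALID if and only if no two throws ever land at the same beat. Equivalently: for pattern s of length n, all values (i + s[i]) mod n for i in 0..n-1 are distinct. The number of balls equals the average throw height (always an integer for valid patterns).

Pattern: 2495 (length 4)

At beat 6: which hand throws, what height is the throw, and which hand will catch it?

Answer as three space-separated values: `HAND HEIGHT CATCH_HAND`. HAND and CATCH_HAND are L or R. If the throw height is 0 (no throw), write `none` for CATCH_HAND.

Answer: L 9 R

Derivation:
Beat 6: 6 mod 2 = 0, so hand = L
Throw height = pattern[6 mod 4] = pattern[2] = 9
Lands at beat 6+9=15, 15 mod 2 = 1, so catch hand = R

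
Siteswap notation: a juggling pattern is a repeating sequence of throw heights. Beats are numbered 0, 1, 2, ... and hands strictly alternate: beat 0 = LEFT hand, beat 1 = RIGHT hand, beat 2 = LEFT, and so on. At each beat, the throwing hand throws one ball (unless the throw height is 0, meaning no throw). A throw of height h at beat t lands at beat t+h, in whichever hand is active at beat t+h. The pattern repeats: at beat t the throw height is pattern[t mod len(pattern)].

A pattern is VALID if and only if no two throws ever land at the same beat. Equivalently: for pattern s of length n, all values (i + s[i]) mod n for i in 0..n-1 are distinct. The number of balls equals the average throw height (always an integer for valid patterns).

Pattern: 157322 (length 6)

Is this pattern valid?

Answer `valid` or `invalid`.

Answer: invalid

Derivation:
i=0: (i + s[i]) mod n = (0 + 1) mod 6 = 1
i=1: (i + s[i]) mod n = (1 + 5) mod 6 = 0
i=2: (i + s[i]) mod n = (2 + 7) mod 6 = 3
i=3: (i + s[i]) mod n = (3 + 3) mod 6 = 0
i=4: (i + s[i]) mod n = (4 + 2) mod 6 = 0
i=5: (i + s[i]) mod n = (5 + 2) mod 6 = 1
Residues: [1, 0, 3, 0, 0, 1], distinct: False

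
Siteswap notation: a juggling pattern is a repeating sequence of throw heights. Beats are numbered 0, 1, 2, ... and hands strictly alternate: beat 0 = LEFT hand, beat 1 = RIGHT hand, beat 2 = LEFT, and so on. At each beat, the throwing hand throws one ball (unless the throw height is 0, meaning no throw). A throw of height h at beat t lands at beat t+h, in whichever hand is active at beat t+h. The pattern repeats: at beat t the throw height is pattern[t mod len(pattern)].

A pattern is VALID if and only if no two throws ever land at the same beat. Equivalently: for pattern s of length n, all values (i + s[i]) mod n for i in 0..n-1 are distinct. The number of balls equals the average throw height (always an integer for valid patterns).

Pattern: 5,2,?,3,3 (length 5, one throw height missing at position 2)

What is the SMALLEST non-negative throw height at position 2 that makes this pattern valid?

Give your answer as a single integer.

i=0: (0 + 5) mod 5 = 0
i=1: (1 + 2) mod 5 = 3
i=2: s[i]=? (unknown)
i=3: (3 + 3) mod 5 = 1
i=4: (4 + 3) mod 5 = 2
Known residues: [0, 1, 2, 3]; need a permutation of 0..4, so missing residue r = 4
Need (2 + s) mod 5 = 4; smallest s = (4 - 2) mod 5 = 2

Answer: 2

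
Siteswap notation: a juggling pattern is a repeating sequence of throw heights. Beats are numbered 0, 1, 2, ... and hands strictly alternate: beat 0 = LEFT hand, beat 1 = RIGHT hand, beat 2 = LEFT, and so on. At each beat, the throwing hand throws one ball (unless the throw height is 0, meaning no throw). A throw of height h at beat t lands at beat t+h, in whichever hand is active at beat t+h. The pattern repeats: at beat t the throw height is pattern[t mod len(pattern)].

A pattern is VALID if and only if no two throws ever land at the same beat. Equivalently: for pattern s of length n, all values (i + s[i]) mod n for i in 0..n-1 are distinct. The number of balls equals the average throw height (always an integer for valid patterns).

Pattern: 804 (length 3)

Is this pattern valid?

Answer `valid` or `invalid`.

i=0: (i + s[i]) mod n = (0 + 8) mod 3 = 2
i=1: (i + s[i]) mod n = (1 + 0) mod 3 = 1
i=2: (i + s[i]) mod n = (2 + 4) mod 3 = 0
Residues: [2, 1, 0], distinct: True

Answer: valid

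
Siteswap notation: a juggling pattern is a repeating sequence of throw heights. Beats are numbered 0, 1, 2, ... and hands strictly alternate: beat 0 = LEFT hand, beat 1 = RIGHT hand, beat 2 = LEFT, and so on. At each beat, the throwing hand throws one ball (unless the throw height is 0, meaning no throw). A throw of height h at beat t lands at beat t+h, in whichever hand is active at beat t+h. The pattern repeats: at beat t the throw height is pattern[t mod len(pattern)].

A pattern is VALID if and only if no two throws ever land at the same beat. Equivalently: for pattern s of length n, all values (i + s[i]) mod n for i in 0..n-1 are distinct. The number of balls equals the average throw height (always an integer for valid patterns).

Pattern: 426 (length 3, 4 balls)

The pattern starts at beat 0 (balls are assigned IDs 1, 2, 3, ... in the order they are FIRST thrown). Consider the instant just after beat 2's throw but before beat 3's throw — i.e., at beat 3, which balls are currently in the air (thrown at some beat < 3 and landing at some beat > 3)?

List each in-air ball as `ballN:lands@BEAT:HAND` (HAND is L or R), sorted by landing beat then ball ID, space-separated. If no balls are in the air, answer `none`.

Answer: ball1:lands@4:L ball3:lands@8:L

Derivation:
Beat 0 (L): throw ball1 h=4 -> lands@4:L; in-air after throw: [b1@4:L]
Beat 1 (R): throw ball2 h=2 -> lands@3:R; in-air after throw: [b2@3:R b1@4:L]
Beat 2 (L): throw ball3 h=6 -> lands@8:L; in-air after throw: [b2@3:R b1@4:L b3@8:L]
Beat 3 (R): throw ball2 h=4 -> lands@7:R; in-air after throw: [b1@4:L b2@7:R b3@8:L]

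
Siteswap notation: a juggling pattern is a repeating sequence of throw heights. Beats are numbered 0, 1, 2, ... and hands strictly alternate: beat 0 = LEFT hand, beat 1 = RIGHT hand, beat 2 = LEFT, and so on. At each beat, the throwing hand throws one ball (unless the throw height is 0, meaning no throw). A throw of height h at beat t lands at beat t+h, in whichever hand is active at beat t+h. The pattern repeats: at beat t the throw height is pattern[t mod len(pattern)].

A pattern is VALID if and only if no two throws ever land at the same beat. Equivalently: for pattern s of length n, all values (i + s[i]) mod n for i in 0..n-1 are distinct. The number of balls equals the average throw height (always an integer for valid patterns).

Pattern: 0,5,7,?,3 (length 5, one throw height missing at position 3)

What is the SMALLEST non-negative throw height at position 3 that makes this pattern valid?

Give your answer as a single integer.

Answer: 0

Derivation:
i=0: (0 + 0) mod 5 = 0
i=1: (1 + 5) mod 5 = 1
i=2: (2 + 7) mod 5 = 4
i=3: s[i]=? (unknown)
i=4: (4 + 3) mod 5 = 2
Known residues: [0, 1, 2, 4]; need a permutation of 0..4, so missing residue r = 3
Need (3 + s) mod 5 = 3; smallest s = (3 - 3) mod 5 = 0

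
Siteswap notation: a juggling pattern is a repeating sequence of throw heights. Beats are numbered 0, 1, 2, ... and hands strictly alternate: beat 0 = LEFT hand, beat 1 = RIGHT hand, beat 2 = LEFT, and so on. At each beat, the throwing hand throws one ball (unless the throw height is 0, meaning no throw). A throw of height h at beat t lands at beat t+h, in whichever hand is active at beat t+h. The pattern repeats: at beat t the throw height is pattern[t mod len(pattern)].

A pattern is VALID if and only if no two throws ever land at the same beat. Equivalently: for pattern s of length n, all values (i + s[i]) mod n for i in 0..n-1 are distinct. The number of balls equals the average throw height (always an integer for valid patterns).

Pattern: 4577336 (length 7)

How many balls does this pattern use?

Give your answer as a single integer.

Pattern = [4, 5, 7, 7, 3, 3, 6], length n = 7
  position 0: throw height = 4, running sum = 4
  position 1: throw height = 5, running sum = 9
  position 2: throw height = 7, running sum = 16
  position 3: throw height = 7, running sum = 23
  position 4: throw height = 3, running sum = 26
  position 5: throw height = 3, running sum = 29
  position 6: throw height = 6, running sum = 35
Total sum = 35; balls = sum / n = 35 / 7 = 5

Answer: 5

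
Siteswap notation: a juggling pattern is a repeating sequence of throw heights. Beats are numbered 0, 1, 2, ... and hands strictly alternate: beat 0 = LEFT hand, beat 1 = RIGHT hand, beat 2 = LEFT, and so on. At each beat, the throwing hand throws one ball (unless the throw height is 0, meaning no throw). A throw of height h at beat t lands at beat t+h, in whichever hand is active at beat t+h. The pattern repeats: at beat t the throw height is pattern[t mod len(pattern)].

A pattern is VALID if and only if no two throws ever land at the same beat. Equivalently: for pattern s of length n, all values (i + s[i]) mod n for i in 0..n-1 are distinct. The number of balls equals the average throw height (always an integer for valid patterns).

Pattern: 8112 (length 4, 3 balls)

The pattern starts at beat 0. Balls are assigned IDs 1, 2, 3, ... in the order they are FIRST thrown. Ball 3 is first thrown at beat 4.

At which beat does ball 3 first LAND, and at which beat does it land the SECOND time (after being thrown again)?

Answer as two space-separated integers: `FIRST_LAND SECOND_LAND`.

Answer: 12 20

Derivation:
Beat 0 (L): throw ball1 h=8 -> lands@8:L; in-air after throw: [b1@8:L]
Beat 1 (R): throw ball2 h=1 -> lands@2:L; in-air after throw: [b2@2:L b1@8:L]
Beat 2 (L): throw ball2 h=1 -> lands@3:R; in-air after throw: [b2@3:R b1@8:L]
Beat 3 (R): throw ball2 h=2 -> lands@5:R; in-air after throw: [b2@5:R b1@8:L]
Beat 4 (L): throw ball3 h=8 -> lands@12:L; in-air after throw: [b2@5:R b1@8:L b3@12:L]
Beat 5 (R): throw ball2 h=1 -> lands@6:L; in-air after throw: [b2@6:L b1@8:L b3@12:L]
Beat 6 (L): throw ball2 h=1 -> lands@7:R; in-air after throw: [b2@7:R b1@8:L b3@12:L]
Beat 7 (R): throw ball2 h=2 -> lands@9:R; in-air after throw: [b1@8:L b2@9:R b3@12:L]
Beat 8 (L): throw ball1 h=8 -> lands@16:L; in-air after throw: [b2@9:R b3@12:L b1@16:L]
Beat 9 (R): throw ball2 h=1 -> lands@10:L; in-air after throw: [b2@10:L b3@12:L b1@16:L]
Beat 10 (L): throw ball2 h=1 -> lands@11:R; in-air after throw: [b2@11:R b3@12:L b1@16:L]
Beat 11 (R): throw ball2 h=2 -> lands@13:R; in-air after throw: [b3@12:L b2@13:R b1@16:L]
Beat 12 (L): throw ball3 h=8 -> lands@20:L; in-air after throw: [b2@13:R b1@16:L b3@20:L]
Beat 13 (R): throw ball2 h=1 -> lands@14:L; in-air after throw: [b2@14:L b1@16:L b3@20:L]
Ball 3: thrown@4 h=8 -> first land @12; rethrown@12 h=8 -> second land @20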